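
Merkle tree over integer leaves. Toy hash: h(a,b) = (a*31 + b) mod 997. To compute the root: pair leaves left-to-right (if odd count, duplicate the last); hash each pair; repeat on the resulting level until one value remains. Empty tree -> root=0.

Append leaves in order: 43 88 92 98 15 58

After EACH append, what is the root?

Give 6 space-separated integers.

Answer: 43 424 136 142 819 201

Derivation:
After append 43 (leaves=[43]):
  L0: [43]
  root=43
After append 88 (leaves=[43, 88]):
  L0: [43, 88]
  L1: h(43,88)=(43*31+88)%997=424 -> [424]
  root=424
After append 92 (leaves=[43, 88, 92]):
  L0: [43, 88, 92]
  L1: h(43,88)=(43*31+88)%997=424 h(92,92)=(92*31+92)%997=950 -> [424, 950]
  L2: h(424,950)=(424*31+950)%997=136 -> [136]
  root=136
After append 98 (leaves=[43, 88, 92, 98]):
  L0: [43, 88, 92, 98]
  L1: h(43,88)=(43*31+88)%997=424 h(92,98)=(92*31+98)%997=956 -> [424, 956]
  L2: h(424,956)=(424*31+956)%997=142 -> [142]
  root=142
After append 15 (leaves=[43, 88, 92, 98, 15]):
  L0: [43, 88, 92, 98, 15]
  L1: h(43,88)=(43*31+88)%997=424 h(92,98)=(92*31+98)%997=956 h(15,15)=(15*31+15)%997=480 -> [424, 956, 480]
  L2: h(424,956)=(424*31+956)%997=142 h(480,480)=(480*31+480)%997=405 -> [142, 405]
  L3: h(142,405)=(142*31+405)%997=819 -> [819]
  root=819
After append 58 (leaves=[43, 88, 92, 98, 15, 58]):
  L0: [43, 88, 92, 98, 15, 58]
  L1: h(43,88)=(43*31+88)%997=424 h(92,98)=(92*31+98)%997=956 h(15,58)=(15*31+58)%997=523 -> [424, 956, 523]
  L2: h(424,956)=(424*31+956)%997=142 h(523,523)=(523*31+523)%997=784 -> [142, 784]
  L3: h(142,784)=(142*31+784)%997=201 -> [201]
  root=201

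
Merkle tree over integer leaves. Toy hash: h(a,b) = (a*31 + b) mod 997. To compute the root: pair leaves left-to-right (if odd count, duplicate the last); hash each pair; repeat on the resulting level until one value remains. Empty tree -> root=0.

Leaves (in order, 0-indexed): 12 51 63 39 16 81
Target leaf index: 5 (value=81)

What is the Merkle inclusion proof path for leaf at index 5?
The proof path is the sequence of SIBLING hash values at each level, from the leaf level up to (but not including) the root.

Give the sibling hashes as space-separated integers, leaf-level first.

Answer: 16 577 150

Derivation:
L0 (leaves): [12, 51, 63, 39, 16, 81], target index=5
L1: h(12,51)=(12*31+51)%997=423 [pair 0] h(63,39)=(63*31+39)%997=995 [pair 1] h(16,81)=(16*31+81)%997=577 [pair 2] -> [423, 995, 577]
  Sibling for proof at L0: 16
L2: h(423,995)=(423*31+995)%997=150 [pair 0] h(577,577)=(577*31+577)%997=518 [pair 1] -> [150, 518]
  Sibling for proof at L1: 577
L3: h(150,518)=(150*31+518)%997=183 [pair 0] -> [183]
  Sibling for proof at L2: 150
Root: 183
Proof path (sibling hashes from leaf to root): [16, 577, 150]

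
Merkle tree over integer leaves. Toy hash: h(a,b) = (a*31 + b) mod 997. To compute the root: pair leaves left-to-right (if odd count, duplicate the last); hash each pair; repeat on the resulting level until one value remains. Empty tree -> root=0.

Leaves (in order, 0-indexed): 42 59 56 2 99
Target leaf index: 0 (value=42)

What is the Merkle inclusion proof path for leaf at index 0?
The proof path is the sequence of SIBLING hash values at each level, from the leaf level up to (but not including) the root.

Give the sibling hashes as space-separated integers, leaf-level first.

L0 (leaves): [42, 59, 56, 2, 99], target index=0
L1: h(42,59)=(42*31+59)%997=364 [pair 0] h(56,2)=(56*31+2)%997=741 [pair 1] h(99,99)=(99*31+99)%997=177 [pair 2] -> [364, 741, 177]
  Sibling for proof at L0: 59
L2: h(364,741)=(364*31+741)%997=61 [pair 0] h(177,177)=(177*31+177)%997=679 [pair 1] -> [61, 679]
  Sibling for proof at L1: 741
L3: h(61,679)=(61*31+679)%997=576 [pair 0] -> [576]
  Sibling for proof at L2: 679
Root: 576
Proof path (sibling hashes from leaf to root): [59, 741, 679]

Answer: 59 741 679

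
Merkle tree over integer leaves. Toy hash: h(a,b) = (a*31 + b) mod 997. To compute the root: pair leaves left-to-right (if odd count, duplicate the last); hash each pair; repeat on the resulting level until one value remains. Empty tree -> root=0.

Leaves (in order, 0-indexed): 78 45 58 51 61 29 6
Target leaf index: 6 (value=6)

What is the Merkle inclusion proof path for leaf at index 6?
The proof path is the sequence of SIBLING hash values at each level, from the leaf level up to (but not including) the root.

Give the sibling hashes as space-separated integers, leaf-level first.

L0 (leaves): [78, 45, 58, 51, 61, 29, 6], target index=6
L1: h(78,45)=(78*31+45)%997=469 [pair 0] h(58,51)=(58*31+51)%997=852 [pair 1] h(61,29)=(61*31+29)%997=923 [pair 2] h(6,6)=(6*31+6)%997=192 [pair 3] -> [469, 852, 923, 192]
  Sibling for proof at L0: 6
L2: h(469,852)=(469*31+852)%997=436 [pair 0] h(923,192)=(923*31+192)%997=889 [pair 1] -> [436, 889]
  Sibling for proof at L1: 923
L3: h(436,889)=(436*31+889)%997=447 [pair 0] -> [447]
  Sibling for proof at L2: 436
Root: 447
Proof path (sibling hashes from leaf to root): [6, 923, 436]

Answer: 6 923 436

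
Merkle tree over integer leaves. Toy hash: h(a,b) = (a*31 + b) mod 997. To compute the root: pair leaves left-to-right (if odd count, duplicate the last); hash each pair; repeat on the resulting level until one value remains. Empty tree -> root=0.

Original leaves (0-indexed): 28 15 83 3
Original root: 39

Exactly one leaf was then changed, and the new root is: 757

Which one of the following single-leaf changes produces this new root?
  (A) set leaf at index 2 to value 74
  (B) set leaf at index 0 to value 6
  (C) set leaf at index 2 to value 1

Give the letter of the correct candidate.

Original leaves: [28, 15, 83, 3]
Target new root: 757
Try each candidate change and compute the resulting root:
Candidate A: set leaf[2] = 74 -> leaves = [28, 15, 74, 3]
  L0: [28, 15, 74, 3]
  L1: h(28,15)=(28*31+15)%997=883 h(74,3)=(74*31+3)%997=303 -> [883, 303]
  L2: h(883,303)=(883*31+303)%997=757 -> [757]
  root = 757 == target 757  ** MATCH **
Candidate B: set leaf[0] = 6 -> leaves = [6, 15, 83, 3]
  L0: [6, 15, 83, 3]
  L1: h(6,15)=(6*31+15)%997=201 h(83,3)=(83*31+3)%997=582 -> [201, 582]
  L2: h(201,582)=(201*31+582)%997=831 -> [831]
  root = 831 != target 757
Candidate C: set leaf[2] = 1 -> leaves = [28, 15, 1, 3]
  L0: [28, 15, 1, 3]
  L1: h(28,15)=(28*31+15)%997=883 h(1,3)=(1*31+3)%997=34 -> [883, 34]
  L2: h(883,34)=(883*31+34)%997=488 -> [488]
  root = 488 != target 757
Candidate A produces the target root.

Answer: A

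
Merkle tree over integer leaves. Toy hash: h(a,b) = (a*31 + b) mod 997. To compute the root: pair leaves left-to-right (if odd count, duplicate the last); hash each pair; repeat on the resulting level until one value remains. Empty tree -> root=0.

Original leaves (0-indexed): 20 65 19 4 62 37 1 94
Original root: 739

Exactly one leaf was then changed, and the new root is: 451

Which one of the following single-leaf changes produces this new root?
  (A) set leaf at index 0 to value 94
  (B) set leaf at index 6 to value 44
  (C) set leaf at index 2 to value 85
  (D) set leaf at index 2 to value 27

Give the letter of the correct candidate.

Original leaves: [20, 65, 19, 4, 62, 37, 1, 94]
Target new root: 451
Try each candidate change and compute the resulting root:
Candidate A: set leaf[0] = 94 -> leaves = [94, 65, 19, 4, 62, 37, 1, 94]
  L0: [94, 65, 19, 4, 62, 37, 1, 94]
  L1: h(94,65)=(94*31+65)%997=985 h(19,4)=(19*31+4)%997=593 h(62,37)=(62*31+37)%997=962 h(1,94)=(1*31+94)%997=125 -> [985, 593, 962, 125]
  L2: h(985,593)=(985*31+593)%997=221 h(962,125)=(962*31+125)%997=37 -> [221, 37]
  L3: h(221,37)=(221*31+37)%997=906 -> [906]
  root = 906 != target 451
Candidate B: set leaf[6] = 44 -> leaves = [20, 65, 19, 4, 62, 37, 44, 94]
  L0: [20, 65, 19, 4, 62, 37, 44, 94]
  L1: h(20,65)=(20*31+65)%997=685 h(19,4)=(19*31+4)%997=593 h(62,37)=(62*31+37)%997=962 h(44,94)=(44*31+94)%997=461 -> [685, 593, 962, 461]
  L2: h(685,593)=(685*31+593)%997=891 h(962,461)=(962*31+461)%997=373 -> [891, 373]
  L3: h(891,373)=(891*31+373)%997=78 -> [78]
  root = 78 != target 451
Candidate C: set leaf[2] = 85 -> leaves = [20, 65, 85, 4, 62, 37, 1, 94]
  L0: [20, 65, 85, 4, 62, 37, 1, 94]
  L1: h(20,65)=(20*31+65)%997=685 h(85,4)=(85*31+4)%997=645 h(62,37)=(62*31+37)%997=962 h(1,94)=(1*31+94)%997=125 -> [685, 645, 962, 125]
  L2: h(685,645)=(685*31+645)%997=943 h(962,125)=(962*31+125)%997=37 -> [943, 37]
  L3: h(943,37)=(943*31+37)%997=357 -> [357]
  root = 357 != target 451
Candidate D: set leaf[2] = 27 -> leaves = [20, 65, 27, 4, 62, 37, 1, 94]
  L0: [20, 65, 27, 4, 62, 37, 1, 94]
  L1: h(20,65)=(20*31+65)%997=685 h(27,4)=(27*31+4)%997=841 h(62,37)=(62*31+37)%997=962 h(1,94)=(1*31+94)%997=125 -> [685, 841, 962, 125]
  L2: h(685,841)=(685*31+841)%997=142 h(962,125)=(962*31+125)%997=37 -> [142, 37]
  L3: h(142,37)=(142*31+37)%997=451 -> [451]
  root = 451 == target 451  ** MATCH **
Candidate D produces the target root.

Answer: D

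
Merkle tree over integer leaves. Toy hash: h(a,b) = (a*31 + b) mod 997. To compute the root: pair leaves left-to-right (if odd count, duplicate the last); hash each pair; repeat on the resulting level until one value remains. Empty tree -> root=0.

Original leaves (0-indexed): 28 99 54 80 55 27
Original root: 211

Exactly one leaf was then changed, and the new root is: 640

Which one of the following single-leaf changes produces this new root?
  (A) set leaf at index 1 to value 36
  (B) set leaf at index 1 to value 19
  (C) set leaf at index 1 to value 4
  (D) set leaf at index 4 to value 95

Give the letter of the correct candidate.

Answer: C

Derivation:
Original leaves: [28, 99, 54, 80, 55, 27]
Target new root: 640
Try each candidate change and compute the resulting root:
Candidate A: set leaf[1] = 36 -> leaves = [28, 36, 54, 80, 55, 27]
  L0: [28, 36, 54, 80, 55, 27]
  L1: h(28,36)=(28*31+36)%997=904 h(54,80)=(54*31+80)%997=757 h(55,27)=(55*31+27)%997=735 -> [904, 757, 735]
  L2: h(904,757)=(904*31+757)%997=865 h(735,735)=(735*31+735)%997=589 -> [865, 589]
  L3: h(865,589)=(865*31+589)%997=485 -> [485]
  root = 485 != target 640
Candidate B: set leaf[1] = 19 -> leaves = [28, 19, 54, 80, 55, 27]
  L0: [28, 19, 54, 80, 55, 27]
  L1: h(28,19)=(28*31+19)%997=887 h(54,80)=(54*31+80)%997=757 h(55,27)=(55*31+27)%997=735 -> [887, 757, 735]
  L2: h(887,757)=(887*31+757)%997=338 h(735,735)=(735*31+735)%997=589 -> [338, 589]
  L3: h(338,589)=(338*31+589)%997=100 -> [100]
  root = 100 != target 640
Candidate C: set leaf[1] = 4 -> leaves = [28, 4, 54, 80, 55, 27]
  L0: [28, 4, 54, 80, 55, 27]
  L1: h(28,4)=(28*31+4)%997=872 h(54,80)=(54*31+80)%997=757 h(55,27)=(55*31+27)%997=735 -> [872, 757, 735]
  L2: h(872,757)=(872*31+757)%997=870 h(735,735)=(735*31+735)%997=589 -> [870, 589]
  L3: h(870,589)=(870*31+589)%997=640 -> [640]
  root = 640 == target 640  ** MATCH **
Candidate D: set leaf[4] = 95 -> leaves = [28, 99, 54, 80, 95, 27]
  L0: [28, 99, 54, 80, 95, 27]
  L1: h(28,99)=(28*31+99)%997=967 h(54,80)=(54*31+80)%997=757 h(95,27)=(95*31+27)%997=978 -> [967, 757, 978]
  L2: h(967,757)=(967*31+757)%997=824 h(978,978)=(978*31+978)%997=389 -> [824, 389]
  L3: h(824,389)=(824*31+389)%997=11 -> [11]
  root = 11 != target 640
Candidate C produces the target root.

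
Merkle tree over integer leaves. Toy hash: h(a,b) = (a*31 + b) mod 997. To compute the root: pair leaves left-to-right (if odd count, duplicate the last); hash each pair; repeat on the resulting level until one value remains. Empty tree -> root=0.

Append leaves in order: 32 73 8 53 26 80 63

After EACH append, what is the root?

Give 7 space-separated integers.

After append 32 (leaves=[32]):
  L0: [32]
  root=32
After append 73 (leaves=[32, 73]):
  L0: [32, 73]
  L1: h(32,73)=(32*31+73)%997=68 -> [68]
  root=68
After append 8 (leaves=[32, 73, 8]):
  L0: [32, 73, 8]
  L1: h(32,73)=(32*31+73)%997=68 h(8,8)=(8*31+8)%997=256 -> [68, 256]
  L2: h(68,256)=(68*31+256)%997=370 -> [370]
  root=370
After append 53 (leaves=[32, 73, 8, 53]):
  L0: [32, 73, 8, 53]
  L1: h(32,73)=(32*31+73)%997=68 h(8,53)=(8*31+53)%997=301 -> [68, 301]
  L2: h(68,301)=(68*31+301)%997=415 -> [415]
  root=415
After append 26 (leaves=[32, 73, 8, 53, 26]):
  L0: [32, 73, 8, 53, 26]
  L1: h(32,73)=(32*31+73)%997=68 h(8,53)=(8*31+53)%997=301 h(26,26)=(26*31+26)%997=832 -> [68, 301, 832]
  L2: h(68,301)=(68*31+301)%997=415 h(832,832)=(832*31+832)%997=702 -> [415, 702]
  L3: h(415,702)=(415*31+702)%997=606 -> [606]
  root=606
After append 80 (leaves=[32, 73, 8, 53, 26, 80]):
  L0: [32, 73, 8, 53, 26, 80]
  L1: h(32,73)=(32*31+73)%997=68 h(8,53)=(8*31+53)%997=301 h(26,80)=(26*31+80)%997=886 -> [68, 301, 886]
  L2: h(68,301)=(68*31+301)%997=415 h(886,886)=(886*31+886)%997=436 -> [415, 436]
  L3: h(415,436)=(415*31+436)%997=340 -> [340]
  root=340
After append 63 (leaves=[32, 73, 8, 53, 26, 80, 63]):
  L0: [32, 73, 8, 53, 26, 80, 63]
  L1: h(32,73)=(32*31+73)%997=68 h(8,53)=(8*31+53)%997=301 h(26,80)=(26*31+80)%997=886 h(63,63)=(63*31+63)%997=22 -> [68, 301, 886, 22]
  L2: h(68,301)=(68*31+301)%997=415 h(886,22)=(886*31+22)%997=569 -> [415, 569]
  L3: h(415,569)=(415*31+569)%997=473 -> [473]
  root=473

Answer: 32 68 370 415 606 340 473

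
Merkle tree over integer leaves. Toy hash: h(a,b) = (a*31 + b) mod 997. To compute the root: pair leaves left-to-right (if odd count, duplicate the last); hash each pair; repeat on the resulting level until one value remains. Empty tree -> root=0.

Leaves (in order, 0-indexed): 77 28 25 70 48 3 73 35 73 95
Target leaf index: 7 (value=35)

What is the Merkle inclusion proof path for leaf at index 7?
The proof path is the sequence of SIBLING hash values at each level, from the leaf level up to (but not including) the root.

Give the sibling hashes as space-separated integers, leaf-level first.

Answer: 73 494 935 855

Derivation:
L0 (leaves): [77, 28, 25, 70, 48, 3, 73, 35, 73, 95], target index=7
L1: h(77,28)=(77*31+28)%997=421 [pair 0] h(25,70)=(25*31+70)%997=845 [pair 1] h(48,3)=(48*31+3)%997=494 [pair 2] h(73,35)=(73*31+35)%997=304 [pair 3] h(73,95)=(73*31+95)%997=364 [pair 4] -> [421, 845, 494, 304, 364]
  Sibling for proof at L0: 73
L2: h(421,845)=(421*31+845)%997=935 [pair 0] h(494,304)=(494*31+304)%997=663 [pair 1] h(364,364)=(364*31+364)%997=681 [pair 2] -> [935, 663, 681]
  Sibling for proof at L1: 494
L3: h(935,663)=(935*31+663)%997=735 [pair 0] h(681,681)=(681*31+681)%997=855 [pair 1] -> [735, 855]
  Sibling for proof at L2: 935
L4: h(735,855)=(735*31+855)%997=709 [pair 0] -> [709]
  Sibling for proof at L3: 855
Root: 709
Proof path (sibling hashes from leaf to root): [73, 494, 935, 855]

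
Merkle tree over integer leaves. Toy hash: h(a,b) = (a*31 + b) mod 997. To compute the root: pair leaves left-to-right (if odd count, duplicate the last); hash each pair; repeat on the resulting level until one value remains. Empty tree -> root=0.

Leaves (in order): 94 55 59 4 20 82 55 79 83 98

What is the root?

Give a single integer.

L0: [94, 55, 59, 4, 20, 82, 55, 79, 83, 98]
L1: h(94,55)=(94*31+55)%997=975 h(59,4)=(59*31+4)%997=836 h(20,82)=(20*31+82)%997=702 h(55,79)=(55*31+79)%997=787 h(83,98)=(83*31+98)%997=677 -> [975, 836, 702, 787, 677]
L2: h(975,836)=(975*31+836)%997=154 h(702,787)=(702*31+787)%997=615 h(677,677)=(677*31+677)%997=727 -> [154, 615, 727]
L3: h(154,615)=(154*31+615)%997=404 h(727,727)=(727*31+727)%997=333 -> [404, 333]
L4: h(404,333)=(404*31+333)%997=893 -> [893]

Answer: 893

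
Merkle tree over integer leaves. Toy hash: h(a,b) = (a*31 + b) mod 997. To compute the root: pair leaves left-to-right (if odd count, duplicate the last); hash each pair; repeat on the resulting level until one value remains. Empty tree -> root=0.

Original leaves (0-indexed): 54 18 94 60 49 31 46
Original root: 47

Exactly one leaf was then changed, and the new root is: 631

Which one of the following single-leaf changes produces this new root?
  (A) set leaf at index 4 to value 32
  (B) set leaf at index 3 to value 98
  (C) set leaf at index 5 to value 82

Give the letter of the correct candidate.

Original leaves: [54, 18, 94, 60, 49, 31, 46]
Target new root: 631
Try each candidate change and compute the resulting root:
Candidate A: set leaf[4] = 32 -> leaves = [54, 18, 94, 60, 32, 31, 46]
  L0: [54, 18, 94, 60, 32, 31, 46]
  L1: h(54,18)=(54*31+18)%997=695 h(94,60)=(94*31+60)%997=980 h(32,31)=(32*31+31)%997=26 h(46,46)=(46*31+46)%997=475 -> [695, 980, 26, 475]
  L2: h(695,980)=(695*31+980)%997=591 h(26,475)=(26*31+475)%997=284 -> [591, 284]
  L3: h(591,284)=(591*31+284)%997=659 -> [659]
  root = 659 != target 631
Candidate B: set leaf[3] = 98 -> leaves = [54, 18, 94, 98, 49, 31, 46]
  L0: [54, 18, 94, 98, 49, 31, 46]
  L1: h(54,18)=(54*31+18)%997=695 h(94,98)=(94*31+98)%997=21 h(49,31)=(49*31+31)%997=553 h(46,46)=(46*31+46)%997=475 -> [695, 21, 553, 475]
  L2: h(695,21)=(695*31+21)%997=629 h(553,475)=(553*31+475)%997=669 -> [629, 669]
  L3: h(629,669)=(629*31+669)%997=228 -> [228]
  root = 228 != target 631
Candidate C: set leaf[5] = 82 -> leaves = [54, 18, 94, 60, 49, 82, 46]
  L0: [54, 18, 94, 60, 49, 82, 46]
  L1: h(54,18)=(54*31+18)%997=695 h(94,60)=(94*31+60)%997=980 h(49,82)=(49*31+82)%997=604 h(46,46)=(46*31+46)%997=475 -> [695, 980, 604, 475]
  L2: h(695,980)=(695*31+980)%997=591 h(604,475)=(604*31+475)%997=256 -> [591, 256]
  L3: h(591,256)=(591*31+256)%997=631 -> [631]
  root = 631 == target 631  ** MATCH **
Candidate C produces the target root.

Answer: C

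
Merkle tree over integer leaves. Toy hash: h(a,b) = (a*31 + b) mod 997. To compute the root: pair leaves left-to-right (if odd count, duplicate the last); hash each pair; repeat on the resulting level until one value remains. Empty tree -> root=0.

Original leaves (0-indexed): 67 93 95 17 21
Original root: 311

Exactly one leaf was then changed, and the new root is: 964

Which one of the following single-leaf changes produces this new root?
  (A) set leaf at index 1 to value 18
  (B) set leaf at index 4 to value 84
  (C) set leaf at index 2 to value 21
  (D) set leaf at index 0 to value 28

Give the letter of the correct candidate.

Original leaves: [67, 93, 95, 17, 21]
Target new root: 964
Try each candidate change and compute the resulting root:
Candidate A: set leaf[1] = 18 -> leaves = [67, 18, 95, 17, 21]
  L0: [67, 18, 95, 17, 21]
  L1: h(67,18)=(67*31+18)%997=101 h(95,17)=(95*31+17)%997=968 h(21,21)=(21*31+21)%997=672 -> [101, 968, 672]
  L2: h(101,968)=(101*31+968)%997=111 h(672,672)=(672*31+672)%997=567 -> [111, 567]
  L3: h(111,567)=(111*31+567)%997=20 -> [20]
  root = 20 != target 964
Candidate B: set leaf[4] = 84 -> leaves = [67, 93, 95, 17, 84]
  L0: [67, 93, 95, 17, 84]
  L1: h(67,93)=(67*31+93)%997=176 h(95,17)=(95*31+17)%997=968 h(84,84)=(84*31+84)%997=694 -> [176, 968, 694]
  L2: h(176,968)=(176*31+968)%997=442 h(694,694)=(694*31+694)%997=274 -> [442, 274]
  L3: h(442,274)=(442*31+274)%997=18 -> [18]
  root = 18 != target 964
Candidate C: set leaf[2] = 21 -> leaves = [67, 93, 21, 17, 21]
  L0: [67, 93, 21, 17, 21]
  L1: h(67,93)=(67*31+93)%997=176 h(21,17)=(21*31+17)%997=668 h(21,21)=(21*31+21)%997=672 -> [176, 668, 672]
  L2: h(176,668)=(176*31+668)%997=142 h(672,672)=(672*31+672)%997=567 -> [142, 567]
  L3: h(142,567)=(142*31+567)%997=981 -> [981]
  root = 981 != target 964
Candidate D: set leaf[0] = 28 -> leaves = [28, 93, 95, 17, 21]
  L0: [28, 93, 95, 17, 21]
  L1: h(28,93)=(28*31+93)%997=961 h(95,17)=(95*31+17)%997=968 h(21,21)=(21*31+21)%997=672 -> [961, 968, 672]
  L2: h(961,968)=(961*31+968)%997=849 h(672,672)=(672*31+672)%997=567 -> [849, 567]
  L3: h(849,567)=(849*31+567)%997=964 -> [964]
  root = 964 == target 964  ** MATCH **
Candidate D produces the target root.

Answer: D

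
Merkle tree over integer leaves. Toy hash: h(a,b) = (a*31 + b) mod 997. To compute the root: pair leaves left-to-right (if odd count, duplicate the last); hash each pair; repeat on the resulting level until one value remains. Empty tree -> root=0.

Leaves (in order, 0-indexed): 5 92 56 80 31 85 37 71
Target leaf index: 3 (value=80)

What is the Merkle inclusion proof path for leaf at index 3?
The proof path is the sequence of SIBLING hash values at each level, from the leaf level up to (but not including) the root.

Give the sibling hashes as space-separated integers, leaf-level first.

Answer: 56 247 743

Derivation:
L0 (leaves): [5, 92, 56, 80, 31, 85, 37, 71], target index=3
L1: h(5,92)=(5*31+92)%997=247 [pair 0] h(56,80)=(56*31+80)%997=819 [pair 1] h(31,85)=(31*31+85)%997=49 [pair 2] h(37,71)=(37*31+71)%997=221 [pair 3] -> [247, 819, 49, 221]
  Sibling for proof at L0: 56
L2: h(247,819)=(247*31+819)%997=500 [pair 0] h(49,221)=(49*31+221)%997=743 [pair 1] -> [500, 743]
  Sibling for proof at L1: 247
L3: h(500,743)=(500*31+743)%997=291 [pair 0] -> [291]
  Sibling for proof at L2: 743
Root: 291
Proof path (sibling hashes from leaf to root): [56, 247, 743]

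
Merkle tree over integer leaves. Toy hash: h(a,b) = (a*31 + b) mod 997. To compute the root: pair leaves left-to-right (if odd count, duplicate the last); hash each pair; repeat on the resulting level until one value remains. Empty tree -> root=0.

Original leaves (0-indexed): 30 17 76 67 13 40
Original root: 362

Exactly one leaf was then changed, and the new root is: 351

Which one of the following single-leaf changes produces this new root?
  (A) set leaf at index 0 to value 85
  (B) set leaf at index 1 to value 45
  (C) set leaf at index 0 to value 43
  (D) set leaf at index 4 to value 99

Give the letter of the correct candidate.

Answer: B

Derivation:
Original leaves: [30, 17, 76, 67, 13, 40]
Target new root: 351
Try each candidate change and compute the resulting root:
Candidate A: set leaf[0] = 85 -> leaves = [85, 17, 76, 67, 13, 40]
  L0: [85, 17, 76, 67, 13, 40]
  L1: h(85,17)=(85*31+17)%997=658 h(76,67)=(76*31+67)%997=429 h(13,40)=(13*31+40)%997=443 -> [658, 429, 443]
  L2: h(658,429)=(658*31+429)%997=887 h(443,443)=(443*31+443)%997=218 -> [887, 218]
  L3: h(887,218)=(887*31+218)%997=796 -> [796]
  root = 796 != target 351
Candidate B: set leaf[1] = 45 -> leaves = [30, 45, 76, 67, 13, 40]
  L0: [30, 45, 76, 67, 13, 40]
  L1: h(30,45)=(30*31+45)%997=975 h(76,67)=(76*31+67)%997=429 h(13,40)=(13*31+40)%997=443 -> [975, 429, 443]
  L2: h(975,429)=(975*31+429)%997=744 h(443,443)=(443*31+443)%997=218 -> [744, 218]
  L3: h(744,218)=(744*31+218)%997=351 -> [351]
  root = 351 == target 351  ** MATCH **
Candidate C: set leaf[0] = 43 -> leaves = [43, 17, 76, 67, 13, 40]
  L0: [43, 17, 76, 67, 13, 40]
  L1: h(43,17)=(43*31+17)%997=353 h(76,67)=(76*31+67)%997=429 h(13,40)=(13*31+40)%997=443 -> [353, 429, 443]
  L2: h(353,429)=(353*31+429)%997=405 h(443,443)=(443*31+443)%997=218 -> [405, 218]
  L3: h(405,218)=(405*31+218)%997=809 -> [809]
  root = 809 != target 351
Candidate D: set leaf[4] = 99 -> leaves = [30, 17, 76, 67, 99, 40]
  L0: [30, 17, 76, 67, 99, 40]
  L1: h(30,17)=(30*31+17)%997=947 h(76,67)=(76*31+67)%997=429 h(99,40)=(99*31+40)%997=118 -> [947, 429, 118]
  L2: h(947,429)=(947*31+429)%997=873 h(118,118)=(118*31+118)%997=785 -> [873, 785]
  L3: h(873,785)=(873*31+785)%997=929 -> [929]
  root = 929 != target 351
Candidate B produces the target root.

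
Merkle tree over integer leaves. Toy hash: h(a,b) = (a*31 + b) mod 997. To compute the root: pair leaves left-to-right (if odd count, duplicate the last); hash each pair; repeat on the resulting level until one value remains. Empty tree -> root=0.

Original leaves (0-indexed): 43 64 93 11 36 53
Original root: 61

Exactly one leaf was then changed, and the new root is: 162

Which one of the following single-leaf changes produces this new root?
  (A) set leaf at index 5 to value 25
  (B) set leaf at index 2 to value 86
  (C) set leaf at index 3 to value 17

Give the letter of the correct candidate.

Original leaves: [43, 64, 93, 11, 36, 53]
Target new root: 162
Try each candidate change and compute the resulting root:
Candidate A: set leaf[5] = 25 -> leaves = [43, 64, 93, 11, 36, 25]
  L0: [43, 64, 93, 11, 36, 25]
  L1: h(43,64)=(43*31+64)%997=400 h(93,11)=(93*31+11)%997=900 h(36,25)=(36*31+25)%997=144 -> [400, 900, 144]
  L2: h(400,900)=(400*31+900)%997=339 h(144,144)=(144*31+144)%997=620 -> [339, 620]
  L3: h(339,620)=(339*31+620)%997=162 -> [162]
  root = 162 == target 162  ** MATCH **
Candidate B: set leaf[2] = 86 -> leaves = [43, 64, 86, 11, 36, 53]
  L0: [43, 64, 86, 11, 36, 53]
  L1: h(43,64)=(43*31+64)%997=400 h(86,11)=(86*31+11)%997=683 h(36,53)=(36*31+53)%997=172 -> [400, 683, 172]
  L2: h(400,683)=(400*31+683)%997=122 h(172,172)=(172*31+172)%997=519 -> [122, 519]
  L3: h(122,519)=(122*31+519)%997=313 -> [313]
  root = 313 != target 162
Candidate C: set leaf[3] = 17 -> leaves = [43, 64, 93, 17, 36, 53]
  L0: [43, 64, 93, 17, 36, 53]
  L1: h(43,64)=(43*31+64)%997=400 h(93,17)=(93*31+17)%997=906 h(36,53)=(36*31+53)%997=172 -> [400, 906, 172]
  L2: h(400,906)=(400*31+906)%997=345 h(172,172)=(172*31+172)%997=519 -> [345, 519]
  L3: h(345,519)=(345*31+519)%997=247 -> [247]
  root = 247 != target 162
Candidate A produces the target root.

Answer: A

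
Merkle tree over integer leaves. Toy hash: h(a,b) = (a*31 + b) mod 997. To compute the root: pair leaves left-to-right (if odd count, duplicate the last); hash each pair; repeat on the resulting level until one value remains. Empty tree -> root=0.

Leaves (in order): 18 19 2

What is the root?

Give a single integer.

L0: [18, 19, 2]
L1: h(18,19)=(18*31+19)%997=577 h(2,2)=(2*31+2)%997=64 -> [577, 64]
L2: h(577,64)=(577*31+64)%997=5 -> [5]

Answer: 5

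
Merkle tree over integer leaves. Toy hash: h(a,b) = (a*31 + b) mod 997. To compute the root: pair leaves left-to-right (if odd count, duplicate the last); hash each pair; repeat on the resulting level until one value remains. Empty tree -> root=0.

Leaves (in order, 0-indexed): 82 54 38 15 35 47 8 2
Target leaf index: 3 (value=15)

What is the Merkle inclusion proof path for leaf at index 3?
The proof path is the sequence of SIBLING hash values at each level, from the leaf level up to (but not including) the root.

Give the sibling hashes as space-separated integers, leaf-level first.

L0 (leaves): [82, 54, 38, 15, 35, 47, 8, 2], target index=3
L1: h(82,54)=(82*31+54)%997=602 [pair 0] h(38,15)=(38*31+15)%997=196 [pair 1] h(35,47)=(35*31+47)%997=135 [pair 2] h(8,2)=(8*31+2)%997=250 [pair 3] -> [602, 196, 135, 250]
  Sibling for proof at L0: 38
L2: h(602,196)=(602*31+196)%997=912 [pair 0] h(135,250)=(135*31+250)%997=447 [pair 1] -> [912, 447]
  Sibling for proof at L1: 602
L3: h(912,447)=(912*31+447)%997=803 [pair 0] -> [803]
  Sibling for proof at L2: 447
Root: 803
Proof path (sibling hashes from leaf to root): [38, 602, 447]

Answer: 38 602 447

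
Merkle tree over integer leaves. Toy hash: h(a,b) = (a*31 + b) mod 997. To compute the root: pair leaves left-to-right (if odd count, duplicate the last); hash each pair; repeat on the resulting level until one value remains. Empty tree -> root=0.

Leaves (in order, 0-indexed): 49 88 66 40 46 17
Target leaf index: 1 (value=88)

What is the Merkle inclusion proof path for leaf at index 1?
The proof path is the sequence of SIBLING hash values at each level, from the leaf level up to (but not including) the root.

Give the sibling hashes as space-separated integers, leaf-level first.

Answer: 49 92 314

Derivation:
L0 (leaves): [49, 88, 66, 40, 46, 17], target index=1
L1: h(49,88)=(49*31+88)%997=610 [pair 0] h(66,40)=(66*31+40)%997=92 [pair 1] h(46,17)=(46*31+17)%997=446 [pair 2] -> [610, 92, 446]
  Sibling for proof at L0: 49
L2: h(610,92)=(610*31+92)%997=59 [pair 0] h(446,446)=(446*31+446)%997=314 [pair 1] -> [59, 314]
  Sibling for proof at L1: 92
L3: h(59,314)=(59*31+314)%997=149 [pair 0] -> [149]
  Sibling for proof at L2: 314
Root: 149
Proof path (sibling hashes from leaf to root): [49, 92, 314]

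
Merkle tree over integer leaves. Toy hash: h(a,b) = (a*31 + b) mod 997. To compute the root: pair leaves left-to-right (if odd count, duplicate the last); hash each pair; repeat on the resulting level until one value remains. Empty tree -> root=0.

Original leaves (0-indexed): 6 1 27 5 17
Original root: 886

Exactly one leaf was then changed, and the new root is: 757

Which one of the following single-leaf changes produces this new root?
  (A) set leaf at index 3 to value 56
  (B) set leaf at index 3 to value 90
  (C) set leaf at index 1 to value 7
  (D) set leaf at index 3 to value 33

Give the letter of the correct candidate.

Answer: D

Derivation:
Original leaves: [6, 1, 27, 5, 17]
Target new root: 757
Try each candidate change and compute the resulting root:
Candidate A: set leaf[3] = 56 -> leaves = [6, 1, 27, 56, 17]
  L0: [6, 1, 27, 56, 17]
  L1: h(6,1)=(6*31+1)%997=187 h(27,56)=(27*31+56)%997=893 h(17,17)=(17*31+17)%997=544 -> [187, 893, 544]
  L2: h(187,893)=(187*31+893)%997=708 h(544,544)=(544*31+544)%997=459 -> [708, 459]
  L3: h(708,459)=(708*31+459)%997=473 -> [473]
  root = 473 != target 757
Candidate B: set leaf[3] = 90 -> leaves = [6, 1, 27, 90, 17]
  L0: [6, 1, 27, 90, 17]
  L1: h(6,1)=(6*31+1)%997=187 h(27,90)=(27*31+90)%997=927 h(17,17)=(17*31+17)%997=544 -> [187, 927, 544]
  L2: h(187,927)=(187*31+927)%997=742 h(544,544)=(544*31+544)%997=459 -> [742, 459]
  L3: h(742,459)=(742*31+459)%997=530 -> [530]
  root = 530 != target 757
Candidate C: set leaf[1] = 7 -> leaves = [6, 7, 27, 5, 17]
  L0: [6, 7, 27, 5, 17]
  L1: h(6,7)=(6*31+7)%997=193 h(27,5)=(27*31+5)%997=842 h(17,17)=(17*31+17)%997=544 -> [193, 842, 544]
  L2: h(193,842)=(193*31+842)%997=843 h(544,544)=(544*31+544)%997=459 -> [843, 459]
  L3: h(843,459)=(843*31+459)%997=670 -> [670]
  root = 670 != target 757
Candidate D: set leaf[3] = 33 -> leaves = [6, 1, 27, 33, 17]
  L0: [6, 1, 27, 33, 17]
  L1: h(6,1)=(6*31+1)%997=187 h(27,33)=(27*31+33)%997=870 h(17,17)=(17*31+17)%997=544 -> [187, 870, 544]
  L2: h(187,870)=(187*31+870)%997=685 h(544,544)=(544*31+544)%997=459 -> [685, 459]
  L3: h(685,459)=(685*31+459)%997=757 -> [757]
  root = 757 == target 757  ** MATCH **
Candidate D produces the target root.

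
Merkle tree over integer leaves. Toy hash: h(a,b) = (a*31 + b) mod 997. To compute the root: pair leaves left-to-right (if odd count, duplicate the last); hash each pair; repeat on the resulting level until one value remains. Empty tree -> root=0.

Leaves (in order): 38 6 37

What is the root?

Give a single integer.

L0: [38, 6, 37]
L1: h(38,6)=(38*31+6)%997=187 h(37,37)=(37*31+37)%997=187 -> [187, 187]
L2: h(187,187)=(187*31+187)%997=2 -> [2]

Answer: 2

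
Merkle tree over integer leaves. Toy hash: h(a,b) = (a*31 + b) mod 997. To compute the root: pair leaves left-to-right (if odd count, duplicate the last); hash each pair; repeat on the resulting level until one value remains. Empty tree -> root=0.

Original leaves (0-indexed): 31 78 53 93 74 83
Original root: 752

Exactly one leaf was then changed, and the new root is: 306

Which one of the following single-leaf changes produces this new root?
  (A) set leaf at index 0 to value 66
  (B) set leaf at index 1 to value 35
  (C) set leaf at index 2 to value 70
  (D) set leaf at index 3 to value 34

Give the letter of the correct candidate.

Answer: B

Derivation:
Original leaves: [31, 78, 53, 93, 74, 83]
Target new root: 306
Try each candidate change and compute the resulting root:
Candidate A: set leaf[0] = 66 -> leaves = [66, 78, 53, 93, 74, 83]
  L0: [66, 78, 53, 93, 74, 83]
  L1: h(66,78)=(66*31+78)%997=130 h(53,93)=(53*31+93)%997=739 h(74,83)=(74*31+83)%997=383 -> [130, 739, 383]
  L2: h(130,739)=(130*31+739)%997=781 h(383,383)=(383*31+383)%997=292 -> [781, 292]
  L3: h(781,292)=(781*31+292)%997=575 -> [575]
  root = 575 != target 306
Candidate B: set leaf[1] = 35 -> leaves = [31, 35, 53, 93, 74, 83]
  L0: [31, 35, 53, 93, 74, 83]
  L1: h(31,35)=(31*31+35)%997=996 h(53,93)=(53*31+93)%997=739 h(74,83)=(74*31+83)%997=383 -> [996, 739, 383]
  L2: h(996,739)=(996*31+739)%997=708 h(383,383)=(383*31+383)%997=292 -> [708, 292]
  L3: h(708,292)=(708*31+292)%997=306 -> [306]
  root = 306 == target 306  ** MATCH **
Candidate C: set leaf[2] = 70 -> leaves = [31, 78, 70, 93, 74, 83]
  L0: [31, 78, 70, 93, 74, 83]
  L1: h(31,78)=(31*31+78)%997=42 h(70,93)=(70*31+93)%997=269 h(74,83)=(74*31+83)%997=383 -> [42, 269, 383]
  L2: h(42,269)=(42*31+269)%997=574 h(383,383)=(383*31+383)%997=292 -> [574, 292]
  L3: h(574,292)=(574*31+292)%997=140 -> [140]
  root = 140 != target 306
Candidate D: set leaf[3] = 34 -> leaves = [31, 78, 53, 34, 74, 83]
  L0: [31, 78, 53, 34, 74, 83]
  L1: h(31,78)=(31*31+78)%997=42 h(53,34)=(53*31+34)%997=680 h(74,83)=(74*31+83)%997=383 -> [42, 680, 383]
  L2: h(42,680)=(42*31+680)%997=985 h(383,383)=(383*31+383)%997=292 -> [985, 292]
  L3: h(985,292)=(985*31+292)%997=917 -> [917]
  root = 917 != target 306
Candidate B produces the target root.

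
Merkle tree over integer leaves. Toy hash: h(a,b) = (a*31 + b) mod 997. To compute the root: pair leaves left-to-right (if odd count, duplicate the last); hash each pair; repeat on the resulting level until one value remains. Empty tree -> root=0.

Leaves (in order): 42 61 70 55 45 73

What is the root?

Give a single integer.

L0: [42, 61, 70, 55, 45, 73]
L1: h(42,61)=(42*31+61)%997=366 h(70,55)=(70*31+55)%997=231 h(45,73)=(45*31+73)%997=471 -> [366, 231, 471]
L2: h(366,231)=(366*31+231)%997=610 h(471,471)=(471*31+471)%997=117 -> [610, 117]
L3: h(610,117)=(610*31+117)%997=84 -> [84]

Answer: 84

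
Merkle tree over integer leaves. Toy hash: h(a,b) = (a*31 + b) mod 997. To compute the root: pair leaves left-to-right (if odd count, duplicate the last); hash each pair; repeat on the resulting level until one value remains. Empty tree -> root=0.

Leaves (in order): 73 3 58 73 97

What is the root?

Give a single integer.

L0: [73, 3, 58, 73, 97]
L1: h(73,3)=(73*31+3)%997=272 h(58,73)=(58*31+73)%997=874 h(97,97)=(97*31+97)%997=113 -> [272, 874, 113]
L2: h(272,874)=(272*31+874)%997=333 h(113,113)=(113*31+113)%997=625 -> [333, 625]
L3: h(333,625)=(333*31+625)%997=978 -> [978]

Answer: 978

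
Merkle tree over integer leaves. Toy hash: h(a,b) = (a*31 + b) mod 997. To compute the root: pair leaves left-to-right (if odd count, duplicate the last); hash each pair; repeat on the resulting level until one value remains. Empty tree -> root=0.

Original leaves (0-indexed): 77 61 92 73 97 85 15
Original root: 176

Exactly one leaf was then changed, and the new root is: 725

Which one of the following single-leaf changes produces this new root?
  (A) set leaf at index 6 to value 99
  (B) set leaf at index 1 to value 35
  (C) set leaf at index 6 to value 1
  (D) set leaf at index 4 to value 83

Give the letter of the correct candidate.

Answer: C

Derivation:
Original leaves: [77, 61, 92, 73, 97, 85, 15]
Target new root: 725
Try each candidate change and compute the resulting root:
Candidate A: set leaf[6] = 99 -> leaves = [77, 61, 92, 73, 97, 85, 99]
  L0: [77, 61, 92, 73, 97, 85, 99]
  L1: h(77,61)=(77*31+61)%997=454 h(92,73)=(92*31+73)%997=931 h(97,85)=(97*31+85)%997=101 h(99,99)=(99*31+99)%997=177 -> [454, 931, 101, 177]
  L2: h(454,931)=(454*31+931)%997=50 h(101,177)=(101*31+177)%997=317 -> [50, 317]
  L3: h(50,317)=(50*31+317)%997=870 -> [870]
  root = 870 != target 725
Candidate B: set leaf[1] = 35 -> leaves = [77, 35, 92, 73, 97, 85, 15]
  L0: [77, 35, 92, 73, 97, 85, 15]
  L1: h(77,35)=(77*31+35)%997=428 h(92,73)=(92*31+73)%997=931 h(97,85)=(97*31+85)%997=101 h(15,15)=(15*31+15)%997=480 -> [428, 931, 101, 480]
  L2: h(428,931)=(428*31+931)%997=241 h(101,480)=(101*31+480)%997=620 -> [241, 620]
  L3: h(241,620)=(241*31+620)%997=115 -> [115]
  root = 115 != target 725
Candidate C: set leaf[6] = 1 -> leaves = [77, 61, 92, 73, 97, 85, 1]
  L0: [77, 61, 92, 73, 97, 85, 1]
  L1: h(77,61)=(77*31+61)%997=454 h(92,73)=(92*31+73)%997=931 h(97,85)=(97*31+85)%997=101 h(1,1)=(1*31+1)%997=32 -> [454, 931, 101, 32]
  L2: h(454,931)=(454*31+931)%997=50 h(101,32)=(101*31+32)%997=172 -> [50, 172]
  L3: h(50,172)=(50*31+172)%997=725 -> [725]
  root = 725 == target 725  ** MATCH **
Candidate D: set leaf[4] = 83 -> leaves = [77, 61, 92, 73, 83, 85, 15]
  L0: [77, 61, 92, 73, 83, 85, 15]
  L1: h(77,61)=(77*31+61)%997=454 h(92,73)=(92*31+73)%997=931 h(83,85)=(83*31+85)%997=664 h(15,15)=(15*31+15)%997=480 -> [454, 931, 664, 480]
  L2: h(454,931)=(454*31+931)%997=50 h(664,480)=(664*31+480)%997=127 -> [50, 127]
  L3: h(50,127)=(50*31+127)%997=680 -> [680]
  root = 680 != target 725
Candidate C produces the target root.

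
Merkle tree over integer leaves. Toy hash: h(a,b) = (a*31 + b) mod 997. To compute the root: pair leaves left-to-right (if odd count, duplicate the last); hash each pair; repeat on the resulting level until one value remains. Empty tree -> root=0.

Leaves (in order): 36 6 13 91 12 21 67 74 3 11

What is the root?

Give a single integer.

L0: [36, 6, 13, 91, 12, 21, 67, 74, 3, 11]
L1: h(36,6)=(36*31+6)%997=125 h(13,91)=(13*31+91)%997=494 h(12,21)=(12*31+21)%997=393 h(67,74)=(67*31+74)%997=157 h(3,11)=(3*31+11)%997=104 -> [125, 494, 393, 157, 104]
L2: h(125,494)=(125*31+494)%997=381 h(393,157)=(393*31+157)%997=376 h(104,104)=(104*31+104)%997=337 -> [381, 376, 337]
L3: h(381,376)=(381*31+376)%997=223 h(337,337)=(337*31+337)%997=814 -> [223, 814]
L4: h(223,814)=(223*31+814)%997=748 -> [748]

Answer: 748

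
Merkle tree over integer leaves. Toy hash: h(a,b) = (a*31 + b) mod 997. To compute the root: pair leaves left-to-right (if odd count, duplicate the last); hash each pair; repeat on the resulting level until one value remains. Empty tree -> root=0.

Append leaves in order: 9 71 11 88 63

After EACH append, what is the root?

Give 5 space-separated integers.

Answer: 9 350 235 312 406

Derivation:
After append 9 (leaves=[9]):
  L0: [9]
  root=9
After append 71 (leaves=[9, 71]):
  L0: [9, 71]
  L1: h(9,71)=(9*31+71)%997=350 -> [350]
  root=350
After append 11 (leaves=[9, 71, 11]):
  L0: [9, 71, 11]
  L1: h(9,71)=(9*31+71)%997=350 h(11,11)=(11*31+11)%997=352 -> [350, 352]
  L2: h(350,352)=(350*31+352)%997=235 -> [235]
  root=235
After append 88 (leaves=[9, 71, 11, 88]):
  L0: [9, 71, 11, 88]
  L1: h(9,71)=(9*31+71)%997=350 h(11,88)=(11*31+88)%997=429 -> [350, 429]
  L2: h(350,429)=(350*31+429)%997=312 -> [312]
  root=312
After append 63 (leaves=[9, 71, 11, 88, 63]):
  L0: [9, 71, 11, 88, 63]
  L1: h(9,71)=(9*31+71)%997=350 h(11,88)=(11*31+88)%997=429 h(63,63)=(63*31+63)%997=22 -> [350, 429, 22]
  L2: h(350,429)=(350*31+429)%997=312 h(22,22)=(22*31+22)%997=704 -> [312, 704]
  L3: h(312,704)=(312*31+704)%997=406 -> [406]
  root=406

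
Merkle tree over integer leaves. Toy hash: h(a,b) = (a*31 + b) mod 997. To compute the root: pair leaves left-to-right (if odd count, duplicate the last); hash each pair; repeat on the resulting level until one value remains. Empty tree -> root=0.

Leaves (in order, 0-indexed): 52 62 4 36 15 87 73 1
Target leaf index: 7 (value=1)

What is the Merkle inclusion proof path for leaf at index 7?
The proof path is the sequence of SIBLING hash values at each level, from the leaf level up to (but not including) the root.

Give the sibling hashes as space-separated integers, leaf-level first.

Answer: 73 552 210

Derivation:
L0 (leaves): [52, 62, 4, 36, 15, 87, 73, 1], target index=7
L1: h(52,62)=(52*31+62)%997=677 [pair 0] h(4,36)=(4*31+36)%997=160 [pair 1] h(15,87)=(15*31+87)%997=552 [pair 2] h(73,1)=(73*31+1)%997=270 [pair 3] -> [677, 160, 552, 270]
  Sibling for proof at L0: 73
L2: h(677,160)=(677*31+160)%997=210 [pair 0] h(552,270)=(552*31+270)%997=433 [pair 1] -> [210, 433]
  Sibling for proof at L1: 552
L3: h(210,433)=(210*31+433)%997=961 [pair 0] -> [961]
  Sibling for proof at L2: 210
Root: 961
Proof path (sibling hashes from leaf to root): [73, 552, 210]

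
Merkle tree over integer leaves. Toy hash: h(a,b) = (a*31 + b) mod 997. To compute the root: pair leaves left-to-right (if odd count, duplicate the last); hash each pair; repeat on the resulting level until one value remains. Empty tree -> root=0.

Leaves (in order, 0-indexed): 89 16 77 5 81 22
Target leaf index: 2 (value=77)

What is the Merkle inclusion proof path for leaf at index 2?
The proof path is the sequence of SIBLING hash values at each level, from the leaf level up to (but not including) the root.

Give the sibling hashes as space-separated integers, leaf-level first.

Answer: 5 781 299

Derivation:
L0 (leaves): [89, 16, 77, 5, 81, 22], target index=2
L1: h(89,16)=(89*31+16)%997=781 [pair 0] h(77,5)=(77*31+5)%997=398 [pair 1] h(81,22)=(81*31+22)%997=539 [pair 2] -> [781, 398, 539]
  Sibling for proof at L0: 5
L2: h(781,398)=(781*31+398)%997=681 [pair 0] h(539,539)=(539*31+539)%997=299 [pair 1] -> [681, 299]
  Sibling for proof at L1: 781
L3: h(681,299)=(681*31+299)%997=473 [pair 0] -> [473]
  Sibling for proof at L2: 299
Root: 473
Proof path (sibling hashes from leaf to root): [5, 781, 299]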